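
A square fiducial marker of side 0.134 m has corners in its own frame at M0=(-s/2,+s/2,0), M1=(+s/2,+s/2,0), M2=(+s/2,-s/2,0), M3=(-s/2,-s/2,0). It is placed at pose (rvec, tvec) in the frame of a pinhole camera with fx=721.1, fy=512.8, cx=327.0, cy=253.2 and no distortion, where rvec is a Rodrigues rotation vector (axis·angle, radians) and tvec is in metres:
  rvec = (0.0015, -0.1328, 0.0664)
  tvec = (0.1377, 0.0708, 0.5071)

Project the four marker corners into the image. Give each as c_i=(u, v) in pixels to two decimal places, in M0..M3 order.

Intrinsics K: fx=721.1, fy=512.8, cx=327.0, cy=253.2
Marker side s = 0.134 m; corners in marker frame (Z=0):
  M0 = (-0.0670, +0.0670, 0)
  M1 = (+0.0670, +0.0670, 0)
  M2 = (+0.0670, -0.0670, 0)
  M3 = (-0.0670, -0.0670, 0)
rvec = (0.0015, -0.1328, 0.0664), |rvec| = θ = 0.14848 rad = 8.507°
Rodrigues: sinθ=0.14794, 1−cosθ=0.01100; R = I + sinθ·[k]× + (1−cosθ)·[k]×²:
    [+0.98900 -0.06626 -0.13226]
    [+0.06606 +0.99780 -0.00590]
    [+0.13236 -0.00291 +0.99120]
t = (0.1377, 0.0708, 0.5071) m
M0: Pc = R·M0+t = (+0.06700, +0.13323, +0.49804); u = 721.1·(+0.06700)/0.49804 + 327.0 = 424.0054, v = 512.8·(+0.13323)/0.49804 + 253.2 = 390.3758
M1: Pc = R·M1+t = (+0.19952, +0.14208, +0.51577); u = 721.1·(+0.19952)/0.51577 + 327.0 = 605.9530, v = 512.8·(+0.14208)/0.51577 + 253.2 = 394.4592
M2: Pc = R·M2+t = (+0.20840, +0.00837, +0.51616); u = 721.1·(+0.20840)/0.51616 + 327.0 = 618.1458, v = 512.8·(+0.00837)/0.51616 + 253.2 = 261.5188
M3: Pc = R·M3+t = (+0.07588, -0.00048, +0.49843); u = 721.1·(+0.07588)/0.49843 + 327.0 = 436.7742, v = 512.8·(-0.00048)/0.49843 + 253.2 = 252.7079

c0=(424.01, 390.38) c1=(605.95, 394.46) c2=(618.15, 261.52) c3=(436.77, 252.71)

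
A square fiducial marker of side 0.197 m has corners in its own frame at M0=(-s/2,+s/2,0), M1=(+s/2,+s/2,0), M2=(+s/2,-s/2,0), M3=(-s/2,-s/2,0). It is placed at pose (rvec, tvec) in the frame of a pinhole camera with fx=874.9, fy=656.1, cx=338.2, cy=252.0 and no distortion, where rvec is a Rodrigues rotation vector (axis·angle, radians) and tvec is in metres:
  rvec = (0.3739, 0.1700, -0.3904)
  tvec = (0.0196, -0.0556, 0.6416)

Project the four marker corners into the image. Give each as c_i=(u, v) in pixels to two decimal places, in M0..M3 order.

Intrinsics K: fx=874.9, fy=656.1, cx=338.2, cy=252.0
Marker side s = 0.197 m; corners in marker frame (Z=0):
  M0 = (-0.0985, +0.0985, 0)
  M1 = (+0.0985, +0.0985, 0)
  M2 = (+0.0985, -0.0985, 0)
  M3 = (-0.0985, -0.0985, 0)
rvec = (0.3739, 0.1700, -0.3904), |rvec| = θ = 0.56667 rad = 32.468°
Rodrigues: sinθ=0.53682, 1−cosθ=0.15631; R = I + sinθ·[k]× + (1−cosθ)·[k]×²:
    [+0.91174 +0.40078 +0.08999]
    [-0.33890 +0.85776 -0.38651]
    [-0.23210 +0.32190 +0.91788]
t = (0.0196, -0.0556, 0.6416) m
M0: Pc = R·M0+t = (-0.03073, +0.06227, +0.69617); u = 874.9·(-0.03073)/0.69617 + 338.2 = 299.5805, v = 656.1·(+0.06227)/0.69617 + 252.0 = 310.6869
M1: Pc = R·M1+t = (+0.14888, -0.00449, +0.65045); u = 874.9·(+0.14888)/0.65045 + 338.2 = 538.4600, v = 656.1·(-0.00449)/0.65045 + 252.0 = 247.4689
M2: Pc = R·M2+t = (+0.06993, -0.17347, +0.58703); u = 874.9·(+0.06993)/0.58703 + 338.2 = 442.4224, v = 656.1·(-0.17347)/0.58703 + 252.0 = 58.1186
M3: Pc = R·M3+t = (-0.10968, -0.10671, +0.63275); u = 874.9·(-0.10968)/0.63275 + 338.2 = 186.5422, v = 656.1·(-0.10671)/0.63275 + 252.0 = 141.3550

c0=(299.58, 310.69) c1=(538.46, 247.47) c2=(442.42, 58.12) c3=(186.54, 141.36)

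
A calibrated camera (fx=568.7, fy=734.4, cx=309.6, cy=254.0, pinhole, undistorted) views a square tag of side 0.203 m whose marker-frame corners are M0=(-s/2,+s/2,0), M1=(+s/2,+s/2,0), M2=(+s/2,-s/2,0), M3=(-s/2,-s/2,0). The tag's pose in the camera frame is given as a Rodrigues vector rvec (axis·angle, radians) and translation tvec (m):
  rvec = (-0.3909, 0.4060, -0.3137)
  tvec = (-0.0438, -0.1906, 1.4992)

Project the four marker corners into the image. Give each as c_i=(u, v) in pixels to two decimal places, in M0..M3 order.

Intrinsics K: fx=568.7, fy=734.4, cx=309.6, cy=254.0
Marker side s = 0.203 m; corners in marker frame (Z=0):
  M0 = (-0.1015, +0.1015, 0)
  M1 = (+0.1015, +0.1015, 0)
  M2 = (+0.1015, -0.1015, 0)
  M3 = (-0.1015, -0.1015, 0)
rvec = (-0.3909, 0.4060, -0.3137), |rvec| = θ = 0.64502 rad = 36.957°
Rodrigues: sinθ=0.60121, 1−cosθ=0.20091; R = I + sinθ·[k]× + (1−cosθ)·[k]×²:
    [+0.87288 +0.21576 +0.43764]
    [-0.36904 +0.87869 +0.30285]
    [-0.31921 -0.42586 +0.84661]
t = (-0.0438, -0.1906, 1.4992) m
M0: Pc = R·M0+t = (-0.11050, -0.06396, +1.48838); u = 568.7·(-0.11050)/1.48838 + 309.6 = 267.3794, v = 734.4·(-0.06396)/1.48838 + 254.0 = 222.4426
M1: Pc = R·M1+t = (+0.06670, -0.13887, +1.42358); u = 568.7·(+0.06670)/1.42358 + 309.6 = 336.2444, v = 734.4·(-0.13887)/1.42358 + 254.0 = 182.3591
M2: Pc = R·M2+t = (+0.02290, -0.31724, +1.51002); u = 568.7·(+0.02290)/1.51002 + 309.6 = 318.2237, v = 734.4·(-0.31724)/1.51002 + 254.0 = 99.7084
M3: Pc = R·M3+t = (-0.15430, -0.24233, +1.57482); u = 568.7·(-0.15430)/1.57482 + 309.6 = 253.8805, v = 734.4·(-0.24233)/1.57482 + 254.0 = 140.9924

c0=(267.38, 222.44) c1=(336.24, 182.36) c2=(318.22, 99.71) c3=(253.88, 140.99)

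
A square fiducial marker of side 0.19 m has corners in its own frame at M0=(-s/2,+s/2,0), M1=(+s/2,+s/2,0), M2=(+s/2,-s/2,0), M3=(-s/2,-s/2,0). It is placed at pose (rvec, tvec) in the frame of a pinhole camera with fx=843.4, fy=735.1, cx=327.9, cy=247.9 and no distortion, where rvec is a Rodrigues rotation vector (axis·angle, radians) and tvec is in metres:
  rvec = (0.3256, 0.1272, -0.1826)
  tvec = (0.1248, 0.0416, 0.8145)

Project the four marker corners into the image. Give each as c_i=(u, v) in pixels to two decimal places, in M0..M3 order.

Intrinsics K: fx=843.4, fy=735.1, cx=327.9, cy=247.9
Marker side s = 0.19 m; corners in marker frame (Z=0):
  M0 = (-0.0950, +0.0950, 0)
  M1 = (+0.0950, +0.0950, 0)
  M2 = (+0.0950, -0.0950, 0)
  M3 = (-0.0950, -0.0950, 0)
rvec = (0.3256, 0.1272, -0.1826), |rvec| = θ = 0.39438 rad = 22.596°
Rodrigues: sinθ=0.38424, 1−cosθ=0.07677; R = I + sinθ·[k]× + (1−cosθ)·[k]×²:
    [+0.97556 +0.19834 +0.09458]
    [-0.15746 +0.93122 -0.32869]
    [-0.15327 +0.30576 +0.93969]
t = (0.1248, 0.0416, 0.8145) m
M0: Pc = R·M0+t = (+0.05096, +0.14502, +0.85811); u = 843.4·(+0.05096)/0.85811 + 327.9 = 377.9912, v = 735.1·(+0.14502)/0.85811 + 247.9 = 372.1357
M1: Pc = R·M1+t = (+0.23632, +0.11511, +0.82899); u = 843.4·(+0.23632)/0.82899 + 327.9 = 568.3296, v = 735.1·(+0.11511)/0.82899 + 247.9 = 349.9706
M2: Pc = R·M2+t = (+0.19864, -0.06182, +0.77089); u = 843.4·(+0.19864)/0.77089 + 327.9 = 545.2184, v = 735.1·(-0.06182)/0.77089 + 247.9 = 188.9457
M3: Pc = R·M3+t = (+0.01328, -0.03191, +0.80001); u = 843.4·(+0.01328)/0.80001 + 327.9 = 341.8994, v = 735.1·(-0.03191)/0.80001 + 247.9 = 218.5820

c0=(377.99, 372.14) c1=(568.33, 349.97) c2=(545.22, 188.95) c3=(341.90, 218.58)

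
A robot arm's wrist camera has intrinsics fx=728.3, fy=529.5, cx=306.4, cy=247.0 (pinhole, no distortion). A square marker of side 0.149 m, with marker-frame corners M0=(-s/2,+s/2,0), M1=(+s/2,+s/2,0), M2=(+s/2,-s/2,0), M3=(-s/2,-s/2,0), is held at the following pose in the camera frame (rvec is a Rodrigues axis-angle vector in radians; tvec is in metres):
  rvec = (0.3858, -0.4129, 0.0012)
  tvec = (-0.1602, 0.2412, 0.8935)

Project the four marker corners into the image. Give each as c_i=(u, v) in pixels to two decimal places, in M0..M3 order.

Intrinsics K: fx=728.3, fy=529.5, cx=306.4, cy=247.0
Marker side s = 0.149 m; corners in marker frame (Z=0):
  M0 = (-0.0745, +0.0745, 0)
  M1 = (+0.0745, +0.0745, 0)
  M2 = (+0.0745, -0.0745, 0)
  M3 = (-0.0745, -0.0745, 0)
rvec = (0.3858, -0.4129, 0.0012), |rvec| = θ = 0.56509 rad = 32.377°
Rodrigues: sinθ=0.53549, 1−cosθ=0.15546; R = I + sinθ·[k]× + (1−cosθ)·[k]×²:
    [+0.91700 -0.07869 -0.39105]
    [-0.07641 +0.92754 -0.36583]
    [+0.39150 +0.36535 +0.84454]
t = (-0.1602, 0.2412, 0.8935) m
M0: Pc = R·M0+t = (-0.23438, +0.31599, +0.89155); u = 728.3·(-0.23438)/0.89155 + 306.4 = 114.9383, v = 529.5·(+0.31599)/0.89155 + 247.0 = 434.6717
M1: Pc = R·M1+t = (-0.09775, +0.30461, +0.94989); u = 728.3·(-0.09775)/0.94989 + 306.4 = 231.4560, v = 529.5·(+0.30461)/0.94989 + 247.0 = 416.7998
M2: Pc = R·M2+t = (-0.08602, +0.16641, +0.89545); u = 728.3·(-0.08602)/0.89545 + 306.4 = 236.4359, v = 529.5·(+0.16641)/0.89545 + 247.0 = 345.3996
M3: Pc = R·M3+t = (-0.22265, +0.17779, +0.83711); u = 728.3·(-0.22265)/0.83711 + 306.4 = 112.6881, v = 529.5·(+0.17779)/0.83711 + 247.0 = 359.4583

c0=(114.94, 434.67) c1=(231.46, 416.80) c2=(236.44, 345.40) c3=(112.69, 359.46)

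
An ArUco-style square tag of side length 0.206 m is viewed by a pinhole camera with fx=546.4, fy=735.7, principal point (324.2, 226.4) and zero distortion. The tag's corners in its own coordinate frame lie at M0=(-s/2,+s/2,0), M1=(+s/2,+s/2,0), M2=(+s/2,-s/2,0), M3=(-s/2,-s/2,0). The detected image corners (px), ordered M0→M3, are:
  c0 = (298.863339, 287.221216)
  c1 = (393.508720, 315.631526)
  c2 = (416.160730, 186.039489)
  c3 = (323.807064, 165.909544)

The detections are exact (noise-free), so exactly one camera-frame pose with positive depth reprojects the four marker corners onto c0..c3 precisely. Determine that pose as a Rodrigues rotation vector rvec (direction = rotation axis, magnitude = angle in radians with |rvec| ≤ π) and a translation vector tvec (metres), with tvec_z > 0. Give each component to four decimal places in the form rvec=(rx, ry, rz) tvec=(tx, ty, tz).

Intrinsics K: fx=546.4, fy=735.7, cx=324.2, cy=226.4
Marker side s = 0.206 m; corners in marker frame (Z=0):
  M0 = (-0.1030, +0.1030, 0)
  M1 = (+0.1030, +0.1030, 0)
  M2 = (+0.1030, -0.1030, 0)
  M3 = (-0.1030, -0.1030, 0)
Detected image corners:
  c0 = (298.863339, 287.221216) px
  c1 = (393.508720, 315.631526) px
  c2 = (416.160730, 186.039489) px
  c3 = (323.807064, 165.909544) px
Planar DLT: solve 8×8 A·h = b for H (H[2,2]=1):
  H  [+352.27814 -184.12449 +356.95440]
  H  [+49.76463 +562.78157 +237.11137]
  H  [-0.28343 -0.19112 +1.00000]
B = K⁻¹H; ‖b₁‖=0.874712, ‖b₂‖=0.874712; λ = 2/(‖b₁‖+‖b₂‖) = 1.143233, sign → tz>0 ⇒ λ=+1.143233
r₁ = λ·B[:,0] = (+0.92933,+0.17705,-0.32403); r₂ = λ·B[:,1] = (-0.25560,+0.94177,-0.21850)
r₃ = r₁×r₂ = (+0.26648,+0.28588,+0.92047); SVD([r₁ r₂ r₃]) → R = UVᵀ:
  R  [+0.92933 -0.25560 +0.26648]
  R  [+0.17705 +0.94177 +0.28588]
  R  [-0.32403 -0.21850 +0.92047]
t = (+0.06853, +0.01664, +1.14323) m
tr R = 2.791568; θ = arccos((tr R − 1)/2) = 0.460604 rad = 26.391°
axis k = ((R−Rᵀ)₃₂, (R−Rᵀ)₁₃, (R−Rᵀ)₂₁) / (2 sinθ) = (-0.567369, +0.664256, +0.486679)
rvec = θ·k = (-0.261333, +0.305959, +0.224166)

rvec=(-0.2613, 0.3060, 0.2242) tvec=(0.0685, 0.0166, 1.1432)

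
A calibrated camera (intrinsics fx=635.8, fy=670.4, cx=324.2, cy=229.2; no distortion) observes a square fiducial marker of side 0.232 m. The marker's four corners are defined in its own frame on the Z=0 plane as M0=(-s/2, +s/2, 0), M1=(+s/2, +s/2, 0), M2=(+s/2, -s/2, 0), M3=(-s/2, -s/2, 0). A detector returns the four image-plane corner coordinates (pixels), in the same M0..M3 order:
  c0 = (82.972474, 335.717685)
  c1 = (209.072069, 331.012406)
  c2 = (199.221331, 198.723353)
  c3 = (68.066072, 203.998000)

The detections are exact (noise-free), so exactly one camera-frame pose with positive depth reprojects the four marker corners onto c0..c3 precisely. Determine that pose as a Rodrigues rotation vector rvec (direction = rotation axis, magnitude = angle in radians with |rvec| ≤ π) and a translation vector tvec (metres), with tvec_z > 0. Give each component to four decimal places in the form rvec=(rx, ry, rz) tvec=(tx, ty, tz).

rvec=(0.1963, 0.0102, -0.0386) tvec=(-0.3310, 0.0672, 1.1417)

Intrinsics K: fx=635.8, fy=670.4, cx=324.2, cy=229.2
Marker side s = 0.232 m; corners in marker frame (Z=0):
  M0 = (-0.1160, +0.1160, 0)
  M1 = (+0.1160, +0.1160, 0)
  M2 = (+0.1160, -0.1160, 0)
  M3 = (-0.1160, -0.1160, 0)
Detected image corners:
  c0 = (82.972474, 335.717685) px
  c1 = (209.072069, 331.012406) px
  c2 = (199.221331, 198.723353) px
  c3 = (68.066072, 203.998000) px
Planar DLT: solve 8×8 A·h = b for H (H[2,2]=1):
  H  [+552.51494 +77.22473 +139.86487]
  H  [-24.73082 +614.59084 +268.67242]
  H  [-0.01214 +0.17059 +1.00000]
B = K⁻¹H; ‖b₁‖=0.875896, ‖b₂‖=0.875896; λ = 2/(‖b₁‖+‖b₂‖) = 1.141689, sign → tz>0 ⇒ λ=+1.141689
r₁ = λ·B[:,0] = (+0.99921,-0.03738,-0.01386); r₂ = λ·B[:,1] = (+0.03936,+0.98006,+0.19476)
r₃ = r₁×r₂ = (+0.00631,-0.19515,+0.98075); SVD([r₁ r₂ r₃]) → R = UVᵀ:
  R  [+0.99921 +0.03936 +0.00631]
  R  [-0.03738 +0.98006 -0.19515]
  R  [-0.01386 +0.19476 +0.98075]
t = (-0.33101, +0.06722, +1.14169) m
tr R = 2.960021; θ = arccos((tr R − 1)/2) = 0.200283 rad = 11.475°
axis k = ((R−Rᵀ)₃₂, (R−Rᵀ)₁₃, (R−Rᵀ)₂₁) / (2 sinθ) = (+0.979915, +0.050696, -0.192864)
rvec = θ·k = (+0.196260, +0.010154, -0.038627)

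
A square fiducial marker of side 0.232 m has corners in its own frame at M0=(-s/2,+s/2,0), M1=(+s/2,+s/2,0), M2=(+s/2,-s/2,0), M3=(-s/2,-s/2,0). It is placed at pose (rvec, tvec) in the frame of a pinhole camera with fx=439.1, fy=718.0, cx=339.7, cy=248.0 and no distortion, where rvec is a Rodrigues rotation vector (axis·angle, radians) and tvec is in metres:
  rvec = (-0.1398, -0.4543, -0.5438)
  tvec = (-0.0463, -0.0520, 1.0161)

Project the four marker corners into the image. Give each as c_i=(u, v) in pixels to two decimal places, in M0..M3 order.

Intrinsics K: fx=439.1, fy=718.0, cx=339.7, cy=248.0
Marker side s = 0.232 m; corners in marker frame (Z=0):
  M0 = (-0.1160, +0.1160, 0)
  M1 = (+0.1160, +0.1160, 0)
  M2 = (+0.1160, -0.1160, 0)
  M3 = (-0.1160, -0.1160, 0)
rvec = (-0.1398, -0.4543, -0.5438), |rvec| = θ = 0.72225 rad = 41.382°
Rodrigues: sinθ=0.66108, 1−cosθ=0.24968; R = I + sinθ·[k]× + (1−cosθ)·[k]×²:
    [+0.75967 +0.52814 -0.37943]
    [-0.46734 +0.84910 +0.24621]
    [+0.45221 -0.00971 +0.89186]
t = (-0.0463, -0.0520, 1.0161) m
M0: Pc = R·M0+t = (-0.07316, +0.10071, +0.96252); u = 439.1·(-0.07316)/0.96252 + 339.7 = 306.3254, v = 718.0·(+0.10071)/0.96252 + 248.0 = 323.1238
M1: Pc = R·M1+t = (+0.10309, -0.00772, +1.06743); u = 439.1·(+0.10309)/1.06743 + 339.7 = 382.1056, v = 718.0·(-0.00772)/1.06743 + 248.0 = 242.8102
M2: Pc = R·M2+t = (-0.01944, -0.20471, +1.06968); u = 439.1·(-0.01944)/1.06968 + 339.7 = 331.7191, v = 718.0·(-0.20471)/1.06968 + 248.0 = 110.5948
M3: Pc = R·M3+t = (-0.19569, -0.09628, +0.96477); u = 439.1·(-0.19569)/0.96477 + 339.7 = 250.6366, v = 718.0·(-0.09628)/0.96477 + 248.0 = 176.3433

c0=(306.33, 323.12) c1=(382.11, 242.81) c2=(331.72, 110.59) c3=(250.64, 176.34)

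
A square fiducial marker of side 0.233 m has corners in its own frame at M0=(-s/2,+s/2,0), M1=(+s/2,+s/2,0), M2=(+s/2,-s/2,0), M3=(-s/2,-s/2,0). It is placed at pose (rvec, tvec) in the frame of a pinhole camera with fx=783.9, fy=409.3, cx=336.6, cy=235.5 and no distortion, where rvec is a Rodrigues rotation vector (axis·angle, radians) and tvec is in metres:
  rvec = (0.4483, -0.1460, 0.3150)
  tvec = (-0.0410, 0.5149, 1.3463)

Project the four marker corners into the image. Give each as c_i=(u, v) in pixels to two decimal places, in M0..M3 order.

Intrinsics K: fx=783.9, fy=409.3, cx=336.6, cy=235.5
Marker side s = 0.233 m; corners in marker frame (Z=0):
  M0 = (-0.1165, +0.1165, 0)
  M1 = (+0.1165, +0.1165, 0)
  M2 = (+0.1165, -0.1165, 0)
  M3 = (-0.1165, -0.1165, 0)
rvec = (0.4483, -0.1460, 0.3150), |rvec| = θ = 0.56702 rad = 32.488°
Rodrigues: sinθ=0.53712, 1−cosθ=0.15650; R = I + sinθ·[k]× + (1−cosθ)·[k]×²:
    [+0.94133 -0.33025 -0.06957]
    [+0.26653 +0.85388 -0.44705]
    [+0.20704 +0.40228 +0.89180]
t = (-0.0410, 0.5149, 1.3463) m
M0: Pc = R·M0+t = (-0.18914, +0.58333, +1.36905); u = 783.9·(-0.18914)/1.36905 + 336.6 = 228.3014, v = 409.3·(+0.58333)/1.36905 + 235.5 = 409.8955
M1: Pc = R·M1+t = (+0.03019, +0.64543, +1.41728); u = 783.9·(+0.03019)/1.41728 + 336.6 = 353.2985, v = 409.3·(+0.64543)/1.41728 + 235.5 = 421.8942
M2: Pc = R·M2+t = (+0.10714, +0.44647, +1.32355); u = 783.9·(+0.10714)/1.32355 + 336.6 = 400.0548, v = 409.3·(+0.44647)/1.32355 + 235.5 = 373.5689
M3: Pc = R·M3+t = (-0.11219, +0.38437, +1.27532); u = 783.9·(-0.11219)/1.27532 + 336.6 = 267.6396, v = 409.3·(+0.38437)/1.27532 + 235.5 = 358.8605

c0=(228.30, 409.90) c1=(353.30, 421.89) c2=(400.05, 373.57) c3=(267.64, 358.86)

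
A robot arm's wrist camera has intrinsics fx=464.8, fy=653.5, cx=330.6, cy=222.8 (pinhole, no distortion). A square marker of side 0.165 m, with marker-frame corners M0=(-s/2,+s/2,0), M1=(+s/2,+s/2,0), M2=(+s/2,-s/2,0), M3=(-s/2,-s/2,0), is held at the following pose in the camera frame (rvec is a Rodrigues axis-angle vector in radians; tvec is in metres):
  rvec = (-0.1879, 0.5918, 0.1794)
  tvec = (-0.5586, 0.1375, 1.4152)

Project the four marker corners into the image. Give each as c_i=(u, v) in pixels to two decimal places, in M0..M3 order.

Intrinsics K: fx=464.8, fy=653.5, cx=330.6, cy=222.8
Marker side s = 0.165 m; corners in marker frame (Z=0):
  M0 = (-0.0825, +0.0825, 0)
  M1 = (+0.0825, +0.0825, 0)
  M2 = (+0.0825, -0.0825, 0)
  M3 = (-0.0825, -0.0825, 0)
rvec = (-0.1879, 0.5918, 0.1794), |rvec| = θ = 0.64631 rad = 37.031°
Rodrigues: sinθ=0.60225, 1−cosθ=0.20169; R = I + sinθ·[k]× + (1−cosθ)·[k]×²:
    [+0.81536 -0.22086 +0.53518]
    [+0.11348 +0.96741 +0.22635]
    [-0.56773 -0.12383 +0.81385]
t = (-0.5586, 0.1375, 1.4152) m
M0: Pc = R·M0+t = (-0.64409, +0.20795, +1.45182); u = 464.8·(-0.64409)/1.45182 + 330.6 = 124.3956, v = 653.5·(+0.20795)/1.45182 + 222.8 = 316.4032
M1: Pc = R·M1+t = (-0.50955, +0.22667, +1.35815); u = 464.8·(-0.50955)/1.35815 + 330.6 = 156.2148, v = 653.5·(+0.22667)/1.35815 + 222.8 = 331.8686
M2: Pc = R·M2+t = (-0.47311, +0.06705, +1.37858); u = 464.8·(-0.47311)/1.37858 + 330.6 = 171.0860, v = 653.5·(+0.06705)/1.37858 + 222.8 = 254.5845
M3: Pc = R·M3+t = (-0.60765, +0.04833, +1.47225); u = 464.8·(-0.60765)/1.47225 + 330.6 = 138.7621, v = 653.5·(+0.04833)/1.47225 + 222.8 = 244.2511

c0=(124.40, 316.40) c1=(156.21, 331.87) c2=(171.09, 254.58) c3=(138.76, 244.25)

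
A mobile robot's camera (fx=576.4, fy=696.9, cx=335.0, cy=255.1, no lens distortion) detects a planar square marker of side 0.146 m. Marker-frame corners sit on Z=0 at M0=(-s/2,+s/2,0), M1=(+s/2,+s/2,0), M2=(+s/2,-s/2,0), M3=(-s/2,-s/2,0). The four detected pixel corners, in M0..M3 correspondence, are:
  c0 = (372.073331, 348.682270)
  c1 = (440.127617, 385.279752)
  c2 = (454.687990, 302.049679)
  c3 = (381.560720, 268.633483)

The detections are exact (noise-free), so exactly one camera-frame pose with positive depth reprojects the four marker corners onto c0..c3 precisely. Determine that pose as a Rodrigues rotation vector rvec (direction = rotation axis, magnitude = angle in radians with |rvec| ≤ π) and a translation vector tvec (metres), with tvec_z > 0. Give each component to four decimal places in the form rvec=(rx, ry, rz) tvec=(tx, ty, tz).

Intrinsics K: fx=576.4, fy=696.9, cx=335.0, cy=255.1
Marker side s = 0.146 m; corners in marker frame (Z=0):
  M0 = (-0.0730, +0.0730, 0)
  M1 = (+0.0730, +0.0730, 0)
  M2 = (+0.0730, -0.0730, 0)
  M3 = (-0.0730, -0.0730, 0)
Detected image corners:
  c0 = (372.073331, 348.682270) px
  c1 = (440.127617, 385.279752) px
  c2 = (454.687990, 302.049679) px
  c3 = (381.560720, 268.633483) px
Planar DLT: solve 8×8 A·h = b for H (H[2,2]=1):
  H  [+299.40239 +89.79359 +410.78201]
  H  [+94.82133 +694.61798 +326.83281]
  H  [-0.44543 +0.41635 +1.00000]
B = K⁻¹H; ‖b₁‖=0.945333, ‖b₂‖=0.945333; λ = 2/(‖b₁‖+‖b₂‖) = 1.057828, sign → tz>0 ⇒ λ=+1.057828
r₁ = λ·B[:,0] = (+0.82333,+0.31641,-0.47119); r₂ = λ·B[:,1] = (-0.09118,+0.89314,+0.44043)
r₃ = r₁×r₂ = (+0.56020,-0.31965,+0.76420); SVD([r₁ r₂ r₃]) → R = UVᵀ:
  R  [+0.82333 -0.09118 +0.56020]
  R  [+0.31641 +0.89314 -0.31965]
  R  [-0.47119 +0.44043 +0.76420]
t = (+0.13908, +0.10888, +1.05783) m
tr R = 2.480671; θ = arccos((tr R − 1)/2) = 0.737227 rad = 42.240°
axis k = ((R−Rᵀ)₃₂, (R−Rᵀ)₁₃, (R−Rᵀ)₂₁) / (2 sinθ) = (+0.565337, +0.767130, +0.303160)
rvec = θ·k = (+0.416782, +0.565549, +0.223498)

rvec=(0.4168, 0.5655, 0.2235) tvec=(0.1391, 0.1089, 1.0578)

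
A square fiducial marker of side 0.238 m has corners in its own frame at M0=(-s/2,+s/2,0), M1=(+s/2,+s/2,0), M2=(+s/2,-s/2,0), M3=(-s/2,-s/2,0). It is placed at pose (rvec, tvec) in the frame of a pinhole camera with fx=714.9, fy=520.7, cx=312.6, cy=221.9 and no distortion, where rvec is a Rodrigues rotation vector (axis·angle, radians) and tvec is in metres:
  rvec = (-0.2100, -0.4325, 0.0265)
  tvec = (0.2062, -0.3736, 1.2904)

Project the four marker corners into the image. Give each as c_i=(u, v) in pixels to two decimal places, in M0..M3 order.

Intrinsics K: fx=714.9, fy=520.7, cx=312.6, cy=221.9
Marker side s = 0.238 m; corners in marker frame (Z=0):
  M0 = (-0.1190, +0.1190, 0)
  M1 = (+0.1190, +0.1190, 0)
  M2 = (+0.1190, -0.1190, 0)
  M3 = (-0.1190, -0.1190, 0)
rvec = (-0.2100, -0.4325, 0.0265), |rvec| = θ = 0.48152 rad = 27.589°
Rodrigues: sinθ=0.46312, 1−cosθ=0.11371; R = I + sinθ·[k]× + (1−cosθ)·[k]×²:
    [+0.90792 +0.01905 -0.41871]
    [+0.07003 +0.97803 +0.19636]
    [+0.41325 -0.20760 +0.88664]
t = (0.2062, -0.3736, 1.2904) m
M0: Pc = R·M0+t = (+0.10042, -0.26555, +1.21652); u = 714.9·(+0.10042)/1.21652 + 312.6 = 371.6157, v = 520.7·(-0.26555)/1.21652 + 221.9 = 108.2389
M1: Pc = R·M1+t = (+0.31651, -0.24888, +1.31487); u = 714.9·(+0.31651)/1.31487 + 312.6 = 484.6874, v = 520.7·(-0.24888)/1.31487 + 221.9 = 123.3411
M2: Pc = R·M2+t = (+0.31198, -0.48165, +1.36428); u = 714.9·(+0.31198)/1.36428 + 312.6 = 476.0788, v = 520.7·(-0.48165)/1.36428 + 221.9 = 38.0698
M3: Pc = R·M3+t = (+0.09589, -0.49832, +1.26593); u = 714.9·(+0.09589)/1.26593 + 312.6 = 366.7514, v = 520.7·(-0.49832)/1.26593 + 221.9 = 16.9320

c0=(371.62, 108.24) c1=(484.69, 123.34) c2=(476.08, 38.07) c3=(366.75, 16.93)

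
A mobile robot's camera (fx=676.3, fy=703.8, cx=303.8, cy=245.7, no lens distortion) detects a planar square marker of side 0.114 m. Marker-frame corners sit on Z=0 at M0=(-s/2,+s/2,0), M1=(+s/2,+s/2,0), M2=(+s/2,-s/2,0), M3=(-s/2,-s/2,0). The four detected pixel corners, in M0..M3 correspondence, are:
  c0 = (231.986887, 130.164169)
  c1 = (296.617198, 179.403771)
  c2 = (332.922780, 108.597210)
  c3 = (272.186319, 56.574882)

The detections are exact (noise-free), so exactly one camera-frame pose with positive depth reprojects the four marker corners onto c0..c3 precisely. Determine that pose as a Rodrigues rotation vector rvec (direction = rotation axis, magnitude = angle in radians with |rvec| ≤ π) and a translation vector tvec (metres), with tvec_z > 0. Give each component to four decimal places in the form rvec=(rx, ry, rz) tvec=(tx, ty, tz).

rvec=(-0.0934, -0.5364, 0.5209) tvec=(-0.0261, -0.1657, 0.9197)

Intrinsics K: fx=676.3, fy=703.8, cx=303.8, cy=245.7
Marker side s = 0.114 m; corners in marker frame (Z=0):
  M0 = (-0.0570, +0.0570, 0)
  M1 = (+0.0570, +0.0570, 0)
  M2 = (+0.0570, -0.0570, 0)
  M3 = (-0.0570, -0.0570, 0)
Detected image corners:
  c0 = (231.986887, 130.164169) px
  c1 = (296.617198, 179.403771) px
  c2 = (332.922780, 108.597210) px
  c3 = (272.186319, 56.574882) px
Planar DLT: solve 8×8 A·h = b for H (H[2,2]=1):
  H  [+692.57828 -402.26109 +284.58785]
  H  [+504.15826 +604.82280 +118.92493]
  H  [+0.50438 -0.23711 +1.00000]
B = K⁻¹H; ‖b₁‖=1.087326, ‖b₂‖=1.087326; λ = 2/(‖b₁‖+‖b₂‖) = 0.919687, sign → tz>0 ⇒ λ=+0.919687
r₁ = λ·B[:,0] = (+0.73345,+0.49687,+0.46387); r₂ = λ·B[:,1] = (-0.44907,+0.86648,-0.21807)
r₃ = r₁×r₂ = (-0.51028,-0.04837,+0.85865); SVD([r₁ r₂ r₃]) → R = UVᵀ:
  R  [+0.73345 -0.44907 -0.51028]
  R  [+0.49687 +0.86648 -0.04837]
  R  [+0.46387 -0.21807 +0.85865]
t = (-0.02613, -0.16566, +0.91969) m
tr R = 2.458572; θ = arccos((tr R − 1)/2) = 0.753518 rad = 43.173°
axis k = ((R−Rᵀ)₃₂, (R−Rᵀ)₁₃, (R−Rᵀ)₂₁) / (2 sinθ) = (-0.124011, -0.711882, +0.691263)
rvec = θ·k = (-0.093445, -0.536416, +0.520879)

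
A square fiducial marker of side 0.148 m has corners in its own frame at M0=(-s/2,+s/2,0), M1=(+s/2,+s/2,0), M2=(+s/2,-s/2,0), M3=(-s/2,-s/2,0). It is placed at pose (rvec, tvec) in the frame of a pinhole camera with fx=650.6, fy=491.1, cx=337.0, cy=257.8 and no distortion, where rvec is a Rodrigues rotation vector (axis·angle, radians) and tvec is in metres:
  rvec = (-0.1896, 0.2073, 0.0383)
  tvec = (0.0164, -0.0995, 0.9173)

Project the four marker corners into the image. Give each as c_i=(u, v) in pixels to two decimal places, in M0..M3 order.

c0=(294.38, 242.72) c1=(398.90, 243.69) c2=(403.10, 166.19) c3=(301.44, 167.77)

Intrinsics K: fx=650.6, fy=491.1, cx=337.0, cy=257.8
Marker side s = 0.148 m; corners in marker frame (Z=0):
  M0 = (-0.0740, +0.0740, 0)
  M1 = (+0.0740, +0.0740, 0)
  M2 = (+0.0740, -0.0740, 0)
  M3 = (-0.0740, -0.0740, 0)
rvec = (-0.1896, 0.2073, 0.0383), |rvec| = θ = 0.28353 rad = 16.245°
Rodrigues: sinθ=0.27974, 1−cosθ=0.03993; R = I + sinθ·[k]× + (1−cosθ)·[k]×²:
    [+0.97793 -0.05731 +0.20093]
    [+0.01827 +0.98142 +0.19101]
    [-0.20814 -0.18313 +0.96080]
t = (0.0164, -0.0995, 0.9173) m
M0: Pc = R·M0+t = (-0.06021, -0.02823, +0.91915); u = 650.6·(-0.06021)/0.91915 + 337.0 = 294.3834, v = 491.1·(-0.02823)/0.91915 + 257.8 = 242.7184
M1: Pc = R·M1+t = (+0.08453, -0.02552, +0.88835); u = 650.6·(+0.08453)/0.88835 + 337.0 = 398.9043, v = 491.1·(-0.02552)/0.88835 + 257.8 = 243.6901
M2: Pc = R·M2+t = (+0.09301, -0.17077, +0.91545); u = 650.6·(+0.09301)/0.91545 + 337.0 = 403.0995, v = 491.1·(-0.17077)/0.91545 + 257.8 = 166.1874
M3: Pc = R·M3+t = (-0.05173, -0.17348, +0.94625); u = 650.6·(-0.05173)/0.94625 + 337.0 = 301.4358, v = 491.1·(-0.17348)/0.94625 + 257.8 = 167.7666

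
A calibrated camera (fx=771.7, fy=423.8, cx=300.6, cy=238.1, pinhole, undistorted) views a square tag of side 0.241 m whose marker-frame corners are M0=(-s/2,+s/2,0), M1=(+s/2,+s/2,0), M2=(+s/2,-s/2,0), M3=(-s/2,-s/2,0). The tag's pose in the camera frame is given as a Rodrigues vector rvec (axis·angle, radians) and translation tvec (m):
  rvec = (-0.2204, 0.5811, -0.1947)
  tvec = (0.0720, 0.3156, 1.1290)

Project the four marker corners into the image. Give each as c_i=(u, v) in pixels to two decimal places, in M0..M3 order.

Intrinsics K: fx=771.7, fy=423.8, cx=300.6, cy=238.1
Marker side s = 0.241 m; corners in marker frame (Z=0):
  M0 = (-0.1205, +0.1205, 0)
  M1 = (+0.1205, +0.1205, 0)
  M2 = (+0.1205, -0.1205, 0)
  M3 = (-0.1205, -0.1205, 0)
rvec = (-0.2204, 0.5811, -0.1947), |rvec| = θ = 0.65128 rad = 37.315°
Rodrigues: sinθ=0.60620, 1−cosθ=0.20469; R = I + sinθ·[k]× + (1−cosθ)·[k]×²:
    [+0.81875 +0.11942 +0.56159]
    [-0.24303 +0.95826 +0.15055]
    [-0.52017 -0.25974 +0.81360]
t = (0.0720, 0.3156, 1.1290) m
M0: Pc = R·M0+t = (-0.01227, +0.46036, +1.16038); u = 771.7·(-0.01227)/1.16038 + 300.6 = 292.4402, v = 423.8·(+0.46036)/1.16038 + 238.1 = 406.2334
M1: Pc = R·M1+t = (+0.18505, +0.40179, +1.03502); u = 771.7·(+0.18505)/1.03502 + 300.6 = 438.5711, v = 423.8·(+0.40179)/1.03502 + 238.1 = 402.6155
M2: Pc = R·M2+t = (+0.15627, +0.17084, +1.09762); u = 771.7·(+0.15627)/1.09762 + 300.6 = 410.4681, v = 423.8·(+0.17084)/1.09762 + 238.1 = 304.0643
M3: Pc = R·M3+t = (-0.04105, +0.22941, +1.22298); u = 771.7·(-0.04105)/1.22298 + 300.6 = 274.6977, v = 423.8·(+0.22941)/1.22298 + 238.1 = 317.5990

c0=(292.44, 406.23) c1=(438.57, 402.62) c2=(410.47, 304.06) c3=(274.70, 317.60)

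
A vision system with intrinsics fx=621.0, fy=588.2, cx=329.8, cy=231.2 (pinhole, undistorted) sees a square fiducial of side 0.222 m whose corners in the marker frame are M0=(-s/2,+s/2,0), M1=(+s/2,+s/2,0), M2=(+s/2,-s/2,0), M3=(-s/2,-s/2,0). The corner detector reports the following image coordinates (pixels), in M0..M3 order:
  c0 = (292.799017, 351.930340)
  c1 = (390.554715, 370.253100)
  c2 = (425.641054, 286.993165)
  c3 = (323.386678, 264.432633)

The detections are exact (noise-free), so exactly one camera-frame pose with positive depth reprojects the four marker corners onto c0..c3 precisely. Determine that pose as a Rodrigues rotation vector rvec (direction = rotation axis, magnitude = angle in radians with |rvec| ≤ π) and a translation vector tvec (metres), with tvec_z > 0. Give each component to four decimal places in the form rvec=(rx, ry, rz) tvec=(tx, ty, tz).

rvec=(0.3688, -0.1674, 0.2746) tvec=(0.0600, 0.1953, 1.2963)

Intrinsics K: fx=621.0, fy=588.2, cx=329.8, cy=231.2
Marker side s = 0.222 m; corners in marker frame (Z=0):
  M0 = (-0.1110, +0.1110, 0)
  M1 = (+0.1110, +0.1110, 0)
  M2 = (+0.1110, -0.1110, 0)
  M3 = (-0.1110, -0.1110, 0)
Detected image corners:
  c0 = (292.799017, 351.930340) px
  c1 = (390.554715, 370.253100) px
  c2 = (425.641054, 286.993165) px
  c3 = (323.386678, 264.432633) px
Planar DLT: solve 8×8 A·h = b for H (H[2,2]=1):
  H  [+508.30635 -56.45079 +358.52980]
  H  [+143.48697 +465.90498 +319.79916]
  H  [+0.16231 +0.25593 +1.00000]
B = K⁻¹H; ‖b₁‖=0.771431, ‖b₂‖=0.771431; λ = 2/(‖b₁‖+‖b₂‖) = 1.296293, sign → tz>0 ⇒ λ=+1.296293
r₁ = λ·B[:,0] = (+0.94932,+0.23352,+0.21040); r₂ = λ·B[:,1] = (-0.29403,+0.89637,+0.33176)
r₃ = r₁×r₂ = (-0.11112,-0.37680,+0.91960); SVD([r₁ r₂ r₃]) → R = UVᵀ:
  R  [+0.94932 -0.29403 -0.11112]
  R  [+0.23352 +0.89637 -0.37680]
  R  [+0.21040 +0.33176 +0.91960]
t = (+0.05997, +0.19526, +1.29629) m
tr R = 2.765294; θ = arccos((tr R − 1)/2) = 0.489332 rad = 28.037°
axis k = ((R−Rᵀ)₃₂, (R−Rᵀ)₁₃, (R−Rᵀ)₂₁) / (2 sinθ) = (+0.753728, -0.342014, +0.561177)
rvec = θ·k = (+0.368823, -0.167358, +0.274602)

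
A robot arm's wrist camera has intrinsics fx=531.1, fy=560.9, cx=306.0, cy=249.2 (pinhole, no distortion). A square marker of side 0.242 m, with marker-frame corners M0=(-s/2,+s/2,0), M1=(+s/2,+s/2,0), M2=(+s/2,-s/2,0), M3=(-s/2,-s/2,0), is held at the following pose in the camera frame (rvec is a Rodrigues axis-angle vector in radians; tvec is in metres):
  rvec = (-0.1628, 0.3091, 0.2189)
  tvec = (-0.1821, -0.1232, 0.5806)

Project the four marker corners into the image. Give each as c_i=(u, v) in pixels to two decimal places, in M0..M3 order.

c0=(21.72, 221.91) c1=(206.84, 266.34) c2=(267.01, 30.75) c3=(83.41, 17.03)

Intrinsics K: fx=531.1, fy=560.9, cx=306.0, cy=249.2
Marker side s = 0.242 m; corners in marker frame (Z=0):
  M0 = (-0.1210, +0.1210, 0)
  M1 = (+0.1210, +0.1210, 0)
  M2 = (+0.1210, -0.1210, 0)
  M3 = (-0.1210, -0.1210, 0)
rvec = (-0.1628, 0.3091, 0.2189), |rvec| = θ = 0.41227 rad = 23.621°
Rodrigues: sinθ=0.40069, 1−cosθ=0.08379; R = I + sinθ·[k]× + (1−cosθ)·[k]×²:
    [+0.92928 -0.23756 +0.28285]
    [+0.18795 +0.96331 +0.19158]
    [-0.31799 -0.12487 +0.93984]
t = (-0.1821, -0.1232, 0.5806) m
M0: Pc = R·M0+t = (-0.32329, -0.02938, +0.60397); u = 531.1·(-0.32329)/0.60397 + 306.0 = 21.7162, v = 560.9·(-0.02938)/0.60397 + 249.2 = 221.9146
M1: Pc = R·M1+t = (-0.09840, +0.01610, +0.52701); u = 531.1·(-0.09840)/0.52701 + 306.0 = 206.8355, v = 560.9·(+0.01610)/0.52701 + 249.2 = 266.3377
M2: Pc = R·M2+t = (-0.04091, -0.21702, +0.55723); u = 531.1·(-0.04091)/0.55723 + 306.0 = 267.0062, v = 560.9·(-0.21702)/0.55723 + 249.2 = 30.7524
M3: Pc = R·M3+t = (-0.26580, -0.26250, +0.63419); u = 531.1·(-0.26580)/0.63419 + 306.0 = 83.4067, v = 560.9·(-0.26250)/0.63419 + 249.2 = 17.0322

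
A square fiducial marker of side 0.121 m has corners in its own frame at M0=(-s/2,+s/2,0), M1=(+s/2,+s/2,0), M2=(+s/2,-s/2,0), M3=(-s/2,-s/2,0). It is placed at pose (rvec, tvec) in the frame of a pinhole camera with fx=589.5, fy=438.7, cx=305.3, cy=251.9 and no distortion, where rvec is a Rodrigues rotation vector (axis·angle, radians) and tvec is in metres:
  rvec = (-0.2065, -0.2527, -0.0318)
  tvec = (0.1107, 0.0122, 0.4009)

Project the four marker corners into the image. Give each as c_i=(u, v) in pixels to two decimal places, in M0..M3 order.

c0=(393.02, 336.10) c1=(557.26, 329.05) c2=(533.59, 203.42) c3=(377.47, 200.43)

Intrinsics K: fx=589.5, fy=438.7, cx=305.3, cy=251.9
Marker side s = 0.121 m; corners in marker frame (Z=0):
  M0 = (-0.0605, +0.0605, 0)
  M1 = (+0.0605, +0.0605, 0)
  M2 = (+0.0605, -0.0605, 0)
  M3 = (-0.0605, -0.0605, 0)
rvec = (-0.2065, -0.2527, -0.0318), |rvec| = θ = 0.32789 rad = 18.787°
Rodrigues: sinθ=0.32204, 1−cosθ=0.05328; R = I + sinθ·[k]× + (1−cosθ)·[k]×²:
    [+0.96786 +0.05709 -0.24494]
    [-0.00537 +0.97837 +0.20680]
    [+0.25145 -0.19884 +0.94723]
t = (0.1107, 0.0122, 0.4009) m
M0: Pc = R·M0+t = (+0.05560, +0.07172, +0.37366); u = 589.5·(+0.05560)/0.37366 + 305.3 = 393.0153, v = 438.7·(+0.07172)/0.37366 + 251.9 = 336.1001
M1: Pc = R·M1+t = (+0.17271, +0.07107, +0.40408); u = 589.5·(+0.17271)/0.40408 + 305.3 = 557.2584, v = 438.7·(+0.07107)/0.40408 + 251.9 = 329.0542
M2: Pc = R·M2+t = (+0.16580, -0.04732, +0.42814); u = 589.5·(+0.16580)/0.42814 + 305.3 = 533.5881, v = 438.7·(-0.04732)/0.42814 + 251.9 = 203.4168
M3: Pc = R·M3+t = (+0.04869, -0.04667, +0.39772); u = 589.5·(+0.04869)/0.39772 + 305.3 = 377.4699, v = 438.7·(-0.04667)/0.39772 + 251.9 = 200.4252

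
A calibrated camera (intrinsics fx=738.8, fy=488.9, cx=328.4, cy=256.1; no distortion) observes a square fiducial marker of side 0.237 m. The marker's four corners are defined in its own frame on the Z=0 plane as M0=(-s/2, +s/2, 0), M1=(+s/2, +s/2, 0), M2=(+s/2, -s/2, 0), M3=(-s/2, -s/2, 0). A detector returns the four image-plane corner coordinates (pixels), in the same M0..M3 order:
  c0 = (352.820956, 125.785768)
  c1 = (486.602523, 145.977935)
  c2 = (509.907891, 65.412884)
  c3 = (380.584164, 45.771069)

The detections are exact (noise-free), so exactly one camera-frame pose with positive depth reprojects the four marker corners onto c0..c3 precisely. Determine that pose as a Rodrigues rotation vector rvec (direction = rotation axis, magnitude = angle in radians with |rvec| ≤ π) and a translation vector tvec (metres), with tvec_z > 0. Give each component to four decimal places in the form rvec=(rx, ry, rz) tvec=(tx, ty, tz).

rvec=(-0.1833, -0.0286, 0.2207) tvec=(0.1832, -0.4272, 1.2971)

Intrinsics K: fx=738.8, fy=488.9, cx=328.4, cy=256.1
Marker side s = 0.237 m; corners in marker frame (Z=0):
  M0 = (-0.1185, +0.1185, 0)
  M1 = (+0.1185, +0.1185, 0)
  M2 = (+0.1185, -0.1185, 0)
  M3 = (-0.1185, -0.1185, 0)
Detected image corners:
  c0 = (352.820956, 125.785768) px
  c1 = (486.602523, 145.977935) px
  c2 = (509.907891, 65.412884) px
  c3 = (380.584164, 45.771069) px
Planar DLT: solve 8×8 A·h = b for H (H[2,2]=1):
  H  [+557.61743 -169.04440 +432.74204]
  H  [+84.61634 +325.20425 +95.06987]
  H  [+0.00625 -0.14177 +1.00000]
B = K⁻¹H; ‖b₁‖=0.770943, ‖b₂‖=0.770943; λ = 2/(‖b₁‖+‖b₂‖) = 1.297112, sign → tz>0 ⇒ λ=+1.297112
r₁ = λ·B[:,0] = (+0.97541,+0.22025,+0.00810); r₂ = λ·B[:,1] = (-0.21505,+0.95913,-0.18389)
r₃ = r₁×r₂ = (-0.04827,+0.17763,+0.98291); SVD([r₁ r₂ r₃]) → R = UVᵀ:
  R  [+0.97541 -0.21505 -0.04827]
  R  [+0.22025 +0.95913 +0.17763]
  R  [+0.00810 -0.18389 +0.98291]
t = (+0.18319, -0.42723, +1.29711) m
tr R = 2.917456; θ = arccos((tr R − 1)/2) = 0.288302 rad = 16.518°
axis k = ((R−Rᵀ)₃₂, (R−Rᵀ)₁₃, (R−Rᵀ)₂₁) / (2 sinθ) = (-0.635742, -0.099135, +0.765509)
rvec = θ·k = (-0.183286, -0.028581, +0.220698)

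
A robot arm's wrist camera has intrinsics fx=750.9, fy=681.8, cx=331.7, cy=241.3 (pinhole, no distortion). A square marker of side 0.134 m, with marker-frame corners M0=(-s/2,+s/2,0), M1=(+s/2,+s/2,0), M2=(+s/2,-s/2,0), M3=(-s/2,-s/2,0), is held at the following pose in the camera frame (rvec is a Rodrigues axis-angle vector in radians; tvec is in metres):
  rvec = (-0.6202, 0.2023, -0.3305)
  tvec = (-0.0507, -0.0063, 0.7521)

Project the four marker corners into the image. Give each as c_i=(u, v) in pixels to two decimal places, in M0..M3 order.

Intrinsics K: fx=750.9, fy=681.8, cx=331.7, cy=241.3
Marker side s = 0.134 m; corners in marker frame (Z=0):
  M0 = (-0.0670, +0.0670, 0)
  M1 = (+0.0670, +0.0670, 0)
  M2 = (+0.0670, -0.0670, 0)
  M3 = (-0.0670, -0.0670, 0)
rvec = (-0.6202, 0.2023, -0.3305), |rvec| = θ = 0.73130 rad = 41.901°
Rodrigues: sinθ=0.66784, 1−cosθ=0.25569; R = I + sinθ·[k]× + (1−cosθ)·[k]×²:
    [+0.92821 +0.24183 +0.28275]
    [-0.36181 +0.76387 +0.53441]
    [-0.08674 -0.59835 +0.79653]
t = (-0.0507, -0.0063, 0.7521) m
M0: Pc = R·M0+t = (-0.09669, +0.06912, +0.71782); u = 750.9·(-0.09669)/0.71782 + 331.7 = 230.5574, v = 681.8·(+0.06912)/0.71782 + 241.3 = 306.9517
M1: Pc = R·M1+t = (+0.02769, +0.02064, +0.70620); u = 750.9·(+0.02769)/0.70620 + 331.7 = 361.1457, v = 681.8·(+0.02064)/0.70620 + 241.3 = 261.2254
M2: Pc = R·M2+t = (-0.00471, -0.08172, +0.78638); u = 750.9·(-0.00471)/0.78638 + 331.7 = 327.1999, v = 681.8·(-0.08172)/0.78638 + 241.3 = 170.4473
M3: Pc = R·M3+t = (-0.12909, -0.03324, +0.79800); u = 750.9·(-0.12909)/0.79800 + 331.7 = 210.2268, v = 681.8·(-0.03324)/0.79800 + 241.3 = 212.9016

c0=(230.56, 306.95) c1=(361.15, 261.23) c2=(327.20, 170.45) c3=(210.23, 212.90)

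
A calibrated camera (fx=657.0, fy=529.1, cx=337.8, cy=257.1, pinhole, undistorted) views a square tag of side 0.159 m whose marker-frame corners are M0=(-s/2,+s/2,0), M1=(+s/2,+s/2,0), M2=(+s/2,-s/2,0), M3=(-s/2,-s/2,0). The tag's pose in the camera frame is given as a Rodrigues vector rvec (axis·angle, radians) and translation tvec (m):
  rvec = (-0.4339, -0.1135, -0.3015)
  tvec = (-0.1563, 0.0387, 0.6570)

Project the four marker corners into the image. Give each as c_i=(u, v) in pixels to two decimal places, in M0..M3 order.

c0=(115.47, 368.04) c1=(280.14, 328.67) c2=(239.04, 218.76) c3=(88.08, 250.00)

Intrinsics K: fx=657.0, fy=529.1, cx=337.8, cy=257.1
Marker side s = 0.159 m; corners in marker frame (Z=0):
  M0 = (-0.0795, +0.0795, 0)
  M1 = (+0.0795, +0.0795, 0)
  M2 = (+0.0795, -0.0795, 0)
  M3 = (-0.0795, -0.0795, 0)
rvec = (-0.4339, -0.1135, -0.3015), |rvec| = θ = 0.54042 rad = 30.964°
Rodrigues: sinθ=0.51450, 1−cosθ=0.14251; R = I + sinθ·[k]× + (1−cosθ)·[k]×²:
    [+0.94936 +0.31107 -0.04422]
    [-0.26301 +0.86378 +0.42978]
    [+0.17189 -0.39639 +0.90185]
t = (-0.1563, 0.0387, 0.6570) m
M0: Pc = R·M0+t = (-0.20704, +0.12828, +0.61182); u = 657.0·(-0.20704)/0.61182 + 337.8 = 115.4673, v = 529.1·(+0.12828)/0.61182 + 257.1 = 368.0353
M1: Pc = R·M1+t = (-0.05610, +0.08646, +0.63915); u = 657.0·(-0.05610)/0.63915 + 337.8 = 280.1374, v = 529.1·(+0.08646)/0.63915 + 257.1 = 328.6740
M2: Pc = R·M2+t = (-0.10556, -0.05088, +0.70218); u = 657.0·(-0.10556)/0.70218 + 337.8 = 239.0356, v = 529.1·(-0.05088)/0.70218 + 257.1 = 218.7617
M3: Pc = R·M3+t = (-0.25650, -0.00906, +0.67485); u = 657.0·(-0.25650)/0.67485 + 337.8 = 88.0799, v = 529.1·(-0.00906)/0.67485 + 257.1 = 249.9956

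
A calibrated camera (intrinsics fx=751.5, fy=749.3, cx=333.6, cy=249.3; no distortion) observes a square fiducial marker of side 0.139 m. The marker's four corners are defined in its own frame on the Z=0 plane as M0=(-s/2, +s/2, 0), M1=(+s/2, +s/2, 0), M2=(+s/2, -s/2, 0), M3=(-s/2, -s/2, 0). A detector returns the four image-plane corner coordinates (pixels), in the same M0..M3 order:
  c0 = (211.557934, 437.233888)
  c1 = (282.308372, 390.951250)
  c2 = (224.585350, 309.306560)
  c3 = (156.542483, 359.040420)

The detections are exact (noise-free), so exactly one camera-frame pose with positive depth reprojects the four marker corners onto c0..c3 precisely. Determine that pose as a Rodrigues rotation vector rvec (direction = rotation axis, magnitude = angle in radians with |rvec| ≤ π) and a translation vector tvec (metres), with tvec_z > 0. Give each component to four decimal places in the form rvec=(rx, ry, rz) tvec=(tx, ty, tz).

Intrinsics K: fx=751.5, fy=749.3, cx=333.6, cy=249.3
Marker side s = 0.139 m; corners in marker frame (Z=0):
  M0 = (-0.0695, +0.0695, 0)
  M1 = (+0.0695, +0.0695, 0)
  M2 = (+0.0695, -0.0695, 0)
  M3 = (-0.0695, -0.0695, 0)
Detected image corners:
  c0 = (211.557934, 437.233888) px
  c1 = (282.308372, 390.951250) px
  c2 = (224.585350, 309.306560) px
  c3 = (156.542483, 359.040420) px
Planar DLT: solve 8×8 A·h = b for H (H[2,2]=1):
  H  [+428.78134 +401.15038 +217.93444]
  H  [-465.91351 +567.55481 +374.61752]
  H  [-0.32212 -0.01904 +1.00000]
B = K⁻¹H; ‖b₁‖=0.936891, ‖b₂‖=0.936891; λ = 2/(‖b₁‖+‖b₂‖) = 1.067360, sign → tz>0 ⇒ λ=+1.067360
r₁ = λ·B[:,0] = (+0.76162,-0.54929,-0.34381); r₂ = λ·B[:,1] = (+0.57878,+0.81523,-0.02033)
r₃ = r₁×r₂ = (+0.29145,-0.18351,+0.93882); SVD([r₁ r₂ r₃]) → R = UVᵀ:
  R  [+0.76162 +0.57878 +0.29145]
  R  [-0.54929 +0.81523 -0.18351]
  R  [-0.34381 -0.02033 +0.93882]
t = (-0.16428, +0.17851, +1.06736) m
tr R = 2.515673; θ = arccos((tr R − 1)/2) = 0.710806 rad = 40.726°
axis k = ((R−Rᵀ)₃₂, (R−Rᵀ)₁₃, (R−Rᵀ)₂₁) / (2 sinθ) = (+0.125057, +0.486834, -0.864496)
rvec = θ·k = (+0.088891, +0.346045, -0.614489)

rvec=(0.0889, 0.3460, -0.6145) tvec=(-0.1643, 0.1785, 1.0674)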